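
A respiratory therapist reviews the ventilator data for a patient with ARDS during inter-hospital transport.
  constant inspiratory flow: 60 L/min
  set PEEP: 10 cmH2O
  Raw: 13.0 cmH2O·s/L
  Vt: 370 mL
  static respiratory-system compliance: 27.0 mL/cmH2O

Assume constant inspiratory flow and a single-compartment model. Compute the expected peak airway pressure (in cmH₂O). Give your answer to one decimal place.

Flow: 60 L/min ÷ 60 = 1 L/s.
Equation of motion (constant flow): PIP = Vt/C + R·V̇ + PEEP.
PIP = 370/27.0 + 13.0×1 + 10 = 13.704 + 13.0 + 10 = 36.704 cmH2O.

36.7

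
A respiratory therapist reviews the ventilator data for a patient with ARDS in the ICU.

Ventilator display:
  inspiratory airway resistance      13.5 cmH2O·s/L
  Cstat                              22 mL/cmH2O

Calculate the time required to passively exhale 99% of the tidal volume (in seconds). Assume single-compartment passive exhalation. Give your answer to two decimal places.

τ = R × C = 13.5 × 22 mL/cmH2O = 13.5 × 0.022 L/cmH2O = 0.297 s.
Exhaled fraction f = 1 − e^(−t/τ) → t = −τ·ln(1 − f) = −0.297·ln(0.01) = 1.368 s.

1.37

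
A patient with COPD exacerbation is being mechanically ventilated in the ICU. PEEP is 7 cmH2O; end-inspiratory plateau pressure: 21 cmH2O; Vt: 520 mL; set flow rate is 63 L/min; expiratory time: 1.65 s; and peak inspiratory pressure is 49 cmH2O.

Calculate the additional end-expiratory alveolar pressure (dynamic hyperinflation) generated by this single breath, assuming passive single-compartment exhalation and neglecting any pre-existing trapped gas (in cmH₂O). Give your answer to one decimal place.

Flow: 63 L/min ÷ 60 = 1.05 L/s.
R = (PIP − Pplat)/V̇ = (49 − 21) / 1.05 = 28.0/1.05 = 26.667 cmH2O·s/L.
C = Vt/(Pplat − PEEP) = 520.0 / (21 − 7) = 520.0/14.0 = 37.143 mL/cmH2O.
τ = R × C = 26.667 × 0.03714 L/cmH2O = 0.9904 s.
Fraction remaining = e^(−Te/τ) = e^(−1.65/0.9904) = 0.189; trapped volume = 520.0 × 0.189 = 98.28 mL.
Additional alveolar pressure from trapping ≈ V_trapped / C = 98.28 / 37.143 = 2.646 cmH2O.

2.6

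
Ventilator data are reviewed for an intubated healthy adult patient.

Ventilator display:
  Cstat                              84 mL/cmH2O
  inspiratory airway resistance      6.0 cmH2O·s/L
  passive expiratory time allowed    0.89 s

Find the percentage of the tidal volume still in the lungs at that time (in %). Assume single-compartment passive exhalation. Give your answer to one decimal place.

17.1

τ = R × C = 6.0 × 84 mL/cmH2O = 6.0 × 0.084 L/cmH2O = 0.504 s.
Passive exhalation: V(t)/V₀ = e^(−t/τ) = e^(−0.89/0.504) = 0.171.
Fraction remaining = 0.171 → 17.1%.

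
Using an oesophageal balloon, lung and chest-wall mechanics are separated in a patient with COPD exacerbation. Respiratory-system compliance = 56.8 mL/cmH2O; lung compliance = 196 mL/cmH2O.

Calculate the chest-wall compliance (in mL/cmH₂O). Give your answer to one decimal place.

80.0

1/Ccw = 1/Crs − 1/CL.
1/Ccw = 1/56.8 − 1/196 = 0.0125.
Ccw = 80.0 mL/cmH2O.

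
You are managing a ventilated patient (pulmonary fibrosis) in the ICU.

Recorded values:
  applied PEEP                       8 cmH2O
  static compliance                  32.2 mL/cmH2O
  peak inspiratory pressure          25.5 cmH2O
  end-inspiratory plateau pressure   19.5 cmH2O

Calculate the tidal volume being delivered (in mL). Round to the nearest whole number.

Vt = Cstat × (Pplat − PEEP) = 32.2 × (19.5 − 8) = 32.2 × 11.5 = 370.3 mL.

370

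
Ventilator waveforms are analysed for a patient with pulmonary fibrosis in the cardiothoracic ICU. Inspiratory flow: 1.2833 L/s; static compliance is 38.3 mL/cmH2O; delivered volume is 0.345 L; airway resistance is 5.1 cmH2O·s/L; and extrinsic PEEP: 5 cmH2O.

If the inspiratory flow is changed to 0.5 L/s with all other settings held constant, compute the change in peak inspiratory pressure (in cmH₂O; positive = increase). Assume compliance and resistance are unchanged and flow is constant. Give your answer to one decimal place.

-4.0

PIP = Vt/C + R·V̇ + PEEP (constant-flow equation of motion).
Only the resistive term changes: ΔPIP = R × ΔV̇ = 5.1 × (0.5 − 1.2833) = 5.1 × -0.7833 = -3.995 cmH2O.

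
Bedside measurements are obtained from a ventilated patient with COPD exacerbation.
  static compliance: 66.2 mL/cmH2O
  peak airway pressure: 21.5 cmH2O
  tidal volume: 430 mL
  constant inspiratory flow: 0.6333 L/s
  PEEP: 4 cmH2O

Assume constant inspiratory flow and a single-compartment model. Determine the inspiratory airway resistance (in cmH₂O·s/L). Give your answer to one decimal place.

Equation of motion (constant flow): PIP = Vt/C + R·V̇ + PEEP.
R·V̇ = PIP − Vt/C − PEEP = 21.5 − 430/66.2 − 4 = 21.5 − 6.495 − 4 = 11.005 cmH2O.
R = 11.005 / 0.6333 = 17.377 cmH2O·s/L.

17.4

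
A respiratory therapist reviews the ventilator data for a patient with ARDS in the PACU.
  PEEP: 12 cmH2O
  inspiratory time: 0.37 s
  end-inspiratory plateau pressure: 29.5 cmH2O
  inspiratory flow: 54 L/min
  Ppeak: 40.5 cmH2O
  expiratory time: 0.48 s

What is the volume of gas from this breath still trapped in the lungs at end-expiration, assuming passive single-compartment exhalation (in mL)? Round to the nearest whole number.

42

Flow: 54 L/min ÷ 60 = 0.9 L/s.
Vt = flow × Ti = 0.9 L/s × 0.37 s × 1000 mL/L = 333.0 mL.
R = (PIP − Pplat)/V̇ = (40.5 − 29.5) / 0.9 = 11.0/0.9 = 12.222 cmH2O·s/L.
C = Vt/(Pplat − PEEP) = 333.0 / (29.5 − 12) = 333.0/17.5 = 19.029 mL/cmH2O.
τ = R × C = 12.222 × 0.01903 L/cmH2O = 0.2326 s.
Fraction remaining = e^(−Te/τ) = e^(−0.48/0.2326) = 0.127.
Trapped volume = 333.0 × 0.127 = 42.291 mL.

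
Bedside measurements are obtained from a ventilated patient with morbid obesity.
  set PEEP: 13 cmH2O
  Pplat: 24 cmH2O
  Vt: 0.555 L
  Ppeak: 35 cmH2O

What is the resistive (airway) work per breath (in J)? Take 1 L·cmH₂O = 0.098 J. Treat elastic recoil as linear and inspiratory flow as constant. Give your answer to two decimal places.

0.60

With constant inspiratory flow the resistive pressure is constant at PIP − Pplat = 35 − 24 = 11.0 cmH2O, so resistive work = 11.0 × 0.555 = 6.105 L·cmH2O.
× 0.098 J/(L·cmH2O) → 0.5983 J.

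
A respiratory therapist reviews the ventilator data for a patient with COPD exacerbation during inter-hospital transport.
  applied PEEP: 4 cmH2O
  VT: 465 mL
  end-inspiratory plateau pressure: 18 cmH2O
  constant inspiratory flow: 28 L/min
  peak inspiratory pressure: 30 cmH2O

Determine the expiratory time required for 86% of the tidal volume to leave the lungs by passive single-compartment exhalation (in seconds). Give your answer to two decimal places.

Flow: 28 L/min ÷ 60 = 0.4667 L/s.
R = (PIP − Pplat)/V̇ = (30 − 18) / 0.4667 = 12.0/0.4667 = 25.712 cmH2O·s/L.
C = Vt/(Pplat − PEEP) = 465.0 / (18 − 4) = 465.0/14.0 = 33.214 mL/cmH2O.
τ = R × C = 25.712 × 0.03321 L/cmH2O = 0.8539 s.
t = −τ·ln(1 − 0.86) = −0.8539·ln(0.14) = 1.679 s.

1.68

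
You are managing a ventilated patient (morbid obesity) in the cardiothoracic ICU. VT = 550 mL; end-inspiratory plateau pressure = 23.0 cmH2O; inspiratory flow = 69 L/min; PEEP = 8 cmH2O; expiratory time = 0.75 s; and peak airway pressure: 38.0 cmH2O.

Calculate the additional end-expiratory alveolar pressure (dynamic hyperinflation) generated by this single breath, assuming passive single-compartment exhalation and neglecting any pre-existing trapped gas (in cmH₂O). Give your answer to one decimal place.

3.1

Flow: 69 L/min ÷ 60 = 1.15 L/s.
R = (PIP − Pplat)/V̇ = (38.0 − 23.0) / 1.15 = 15.0/1.15 = 13.043 cmH2O·s/L.
C = Vt/(Pplat − PEEP) = 550.0 / (23.0 − 8) = 550.0/15.0 = 36.667 mL/cmH2O.
τ = R × C = 13.043 × 0.03667 L/cmH2O = 0.4783 s.
Fraction remaining = e^(−Te/τ) = e^(−0.75/0.4783) = 0.2085; trapped volume = 550.0 × 0.2085 = 114.68 mL.
Additional alveolar pressure from trapping ≈ V_trapped / C = 114.68 / 36.667 = 3.128 cmH2O.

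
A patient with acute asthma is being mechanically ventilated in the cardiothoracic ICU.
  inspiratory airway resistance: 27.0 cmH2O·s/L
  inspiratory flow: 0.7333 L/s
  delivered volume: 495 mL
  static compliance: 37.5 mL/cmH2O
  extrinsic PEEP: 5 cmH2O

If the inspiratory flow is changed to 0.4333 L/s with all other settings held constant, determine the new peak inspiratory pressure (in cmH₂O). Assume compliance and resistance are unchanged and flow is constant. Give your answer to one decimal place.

PIP = Vt/C + R·V̇ + PEEP (constant-flow equation of motion).
Only the resistive term changes: ΔPIP = R × ΔV̇ = 27.0 × (0.4333 − 0.7333) = 27.0 × -0.3 = -8.1 cmH2O.
Original PIP = 495/37.5 + 27.0×0.7333 + 5 = 37.999 cmH2O; new PIP = 37.999 + (-8.1) = 29.899 cmH2O.

29.9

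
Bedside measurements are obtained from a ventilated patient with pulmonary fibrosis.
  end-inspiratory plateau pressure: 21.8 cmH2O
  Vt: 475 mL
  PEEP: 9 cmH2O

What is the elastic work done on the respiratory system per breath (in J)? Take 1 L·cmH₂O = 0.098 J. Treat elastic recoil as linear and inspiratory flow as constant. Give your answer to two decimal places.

0.30

Elastic work ≈ ½ × (Pplat − PEEP) × Vt = 0.5 × (21.8 − 9) × 0.475 L = 0.5 × 12.8 × 0.475 = 3.04 L·cmH2O.
× 0.098 J/(L·cmH2O) → 0.2979 J.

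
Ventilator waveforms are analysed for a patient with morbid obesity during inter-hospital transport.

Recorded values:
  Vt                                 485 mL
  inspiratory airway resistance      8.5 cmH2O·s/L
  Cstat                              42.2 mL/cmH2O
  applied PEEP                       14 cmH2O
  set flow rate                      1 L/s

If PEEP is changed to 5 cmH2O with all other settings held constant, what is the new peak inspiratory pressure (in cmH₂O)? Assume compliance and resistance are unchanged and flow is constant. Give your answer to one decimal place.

PIP = Vt/C + R·V̇ + PEEP (constant-flow equation of motion).
Only the baseline term changes: ΔPIP = ΔPEEP = 5 − 14 = -9.0 cmH2O.
Original PIP = 485/42.2 + 8.5×1 + 14 = 33.993 cmH2O; new PIP = 33.993 + (-9.0) = 24.993 cmH2O.

25.0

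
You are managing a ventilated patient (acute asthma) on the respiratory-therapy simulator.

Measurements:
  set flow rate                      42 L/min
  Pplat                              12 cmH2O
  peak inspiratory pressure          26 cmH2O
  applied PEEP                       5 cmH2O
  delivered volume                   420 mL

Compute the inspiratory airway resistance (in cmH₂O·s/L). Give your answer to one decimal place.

Flow: 42 L/min ÷ 60 = 0.7 L/s.
Raw = (PIP − Pplat) / flow = (26 − 12) / 0.7 = 14.0 / 0.7 = 20.0 cmH2O·s/L.

20.0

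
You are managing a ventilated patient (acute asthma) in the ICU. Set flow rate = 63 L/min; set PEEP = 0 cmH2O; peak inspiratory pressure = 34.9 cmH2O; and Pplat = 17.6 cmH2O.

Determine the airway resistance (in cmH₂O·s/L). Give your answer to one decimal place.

16.5

Flow: 63 L/min ÷ 60 = 1.05 L/s.
Raw = (PIP − Pplat) / flow = (34.9 − 17.6) / 1.05 = 17.3 / 1.05 = 16.476 cmH2O·s/L.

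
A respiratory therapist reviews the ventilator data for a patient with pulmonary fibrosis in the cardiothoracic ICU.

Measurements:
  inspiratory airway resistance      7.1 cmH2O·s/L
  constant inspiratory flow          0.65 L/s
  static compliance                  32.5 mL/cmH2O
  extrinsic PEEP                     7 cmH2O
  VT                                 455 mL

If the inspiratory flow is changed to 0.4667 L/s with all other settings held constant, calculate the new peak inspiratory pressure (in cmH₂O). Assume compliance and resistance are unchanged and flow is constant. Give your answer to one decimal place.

PIP = Vt/C + R·V̇ + PEEP (constant-flow equation of motion).
Only the resistive term changes: ΔPIP = R × ΔV̇ = 7.1 × (0.4667 − 0.65) = 7.1 × -0.1833 = -1.301 cmH2O.
Original PIP = 455/32.5 + 7.1×0.65 + 7 = 25.615 cmH2O; new PIP = 25.615 + (-1.301) = 24.314 cmH2O.

24.3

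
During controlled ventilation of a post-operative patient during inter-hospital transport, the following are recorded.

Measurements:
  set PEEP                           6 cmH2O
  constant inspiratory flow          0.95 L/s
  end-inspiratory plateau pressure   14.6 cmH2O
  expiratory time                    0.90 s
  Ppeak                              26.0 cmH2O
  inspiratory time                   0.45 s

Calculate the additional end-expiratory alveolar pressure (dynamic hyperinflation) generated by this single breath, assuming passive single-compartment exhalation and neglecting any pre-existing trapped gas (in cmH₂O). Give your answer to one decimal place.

Vt = flow × Ti = 0.95 L/s × 0.45 s × 1000 mL/L = 427.5 mL.
R = (PIP − Pplat)/V̇ = (26.0 − 14.6) / 0.95 = 11.4/0.95 = 12.0 cmH2O·s/L.
C = Vt/(Pplat − PEEP) = 427.5 / (14.6 − 6) = 427.5/8.6 = 49.709 mL/cmH2O.
τ = R × C = 12.0 × 0.04971 L/cmH2O = 0.5965 s.
Fraction remaining = e^(−Te/τ) = e^(−0.90/0.5965) = 0.2212; trapped volume = 427.5 × 0.2212 = 94.563 mL.
Additional alveolar pressure from trapping ≈ V_trapped / C = 94.563 / 49.709 = 1.902 cmH2O.

1.9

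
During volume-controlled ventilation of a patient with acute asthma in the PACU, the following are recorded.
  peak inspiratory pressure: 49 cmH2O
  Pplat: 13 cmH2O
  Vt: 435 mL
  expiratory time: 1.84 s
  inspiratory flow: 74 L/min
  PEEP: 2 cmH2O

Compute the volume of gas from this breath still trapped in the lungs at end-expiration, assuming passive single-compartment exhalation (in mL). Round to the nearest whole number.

88

Flow: 74 L/min ÷ 60 = 1.2333 L/s.
R = (PIP − Pplat)/V̇ = (49 − 13) / 1.2333 = 36.0/1.2333 = 29.19 cmH2O·s/L.
C = Vt/(Pplat − PEEP) = 435.0 / (13 − 2) = 435.0/11.0 = 39.545 mL/cmH2O.
τ = R × C = 29.19 × 0.03955 L/cmH2O = 1.154 s.
Fraction remaining = e^(−Te/τ) = e^(−1.84/1.154) = 0.203.
Trapped volume = 435.0 × 0.203 = 88.305 mL.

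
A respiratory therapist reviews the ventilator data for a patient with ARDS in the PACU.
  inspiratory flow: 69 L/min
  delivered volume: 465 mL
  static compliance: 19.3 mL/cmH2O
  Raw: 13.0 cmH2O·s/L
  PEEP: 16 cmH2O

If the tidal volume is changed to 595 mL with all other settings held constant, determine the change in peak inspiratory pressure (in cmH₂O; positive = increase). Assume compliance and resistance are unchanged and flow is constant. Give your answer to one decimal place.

6.7

PIP = Vt/C + R·V̇ + PEEP (constant-flow equation of motion).
Only the elastic term changes: ΔPIP = ΔVt / C = (595 − 465) / 19.3 = 6.736 cmH2O.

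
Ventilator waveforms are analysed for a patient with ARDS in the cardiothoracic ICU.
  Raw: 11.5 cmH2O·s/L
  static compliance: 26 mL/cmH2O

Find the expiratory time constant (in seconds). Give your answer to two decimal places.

0.30

τ = R × C = 11.5 × 26 mL/cmH2O = 11.5 × 0.026 L/cmH2O = 0.299 s.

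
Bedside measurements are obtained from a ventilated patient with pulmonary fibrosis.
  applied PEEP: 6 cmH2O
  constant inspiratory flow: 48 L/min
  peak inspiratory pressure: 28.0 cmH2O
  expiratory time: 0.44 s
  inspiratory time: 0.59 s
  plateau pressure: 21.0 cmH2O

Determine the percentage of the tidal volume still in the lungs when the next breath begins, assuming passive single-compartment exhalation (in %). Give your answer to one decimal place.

20.2

Flow: 48 L/min ÷ 60 = 0.8 L/s.
Vt = flow × Ti = 0.8 L/s × 0.59 s × 1000 mL/L = 472.0 mL.
R = (PIP − Pplat)/V̇ = (28.0 − 21.0) / 0.8 = 7.0/0.8 = 8.75 cmH2O·s/L.
C = Vt/(Pplat − PEEP) = 472.0 / (21.0 − 6) = 472.0/15.0 = 31.467 mL/cmH2O.
τ = R × C = 8.75 × 0.03147 L/cmH2O = 0.2754 s.
Fraction remaining at end-expiration = e^(−Te/τ) = e^(−0.44/0.2754) = 0.2024 → 20.24%.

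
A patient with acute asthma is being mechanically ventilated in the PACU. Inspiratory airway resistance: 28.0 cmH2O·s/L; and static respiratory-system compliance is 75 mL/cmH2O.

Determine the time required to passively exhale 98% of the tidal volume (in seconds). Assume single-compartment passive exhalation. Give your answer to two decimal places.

τ = R × C = 28.0 × 75 mL/cmH2O = 28.0 × 0.075 L/cmH2O = 2.1 s.
Exhaled fraction f = 1 − e^(−t/τ) → t = −τ·ln(1 − f) = −2.1·ln(0.02) = 8.215 s.

8.22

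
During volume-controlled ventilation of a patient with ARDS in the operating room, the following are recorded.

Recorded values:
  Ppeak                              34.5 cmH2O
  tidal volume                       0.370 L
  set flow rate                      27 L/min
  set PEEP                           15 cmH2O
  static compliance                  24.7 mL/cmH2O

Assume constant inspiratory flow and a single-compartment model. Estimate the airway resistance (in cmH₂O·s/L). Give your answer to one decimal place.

Flow: 27 L/min ÷ 60 = 0.45 L/s.
Equation of motion (constant flow): PIP = Vt/C + R·V̇ + PEEP.
R·V̇ = PIP − Vt/C − PEEP = 34.5 − 370/24.7 − 15 = 34.5 − 14.98 − 15 = 4.52 cmH2O.
R = 4.52 / 0.45 = 10.044 cmH2O·s/L.

10.0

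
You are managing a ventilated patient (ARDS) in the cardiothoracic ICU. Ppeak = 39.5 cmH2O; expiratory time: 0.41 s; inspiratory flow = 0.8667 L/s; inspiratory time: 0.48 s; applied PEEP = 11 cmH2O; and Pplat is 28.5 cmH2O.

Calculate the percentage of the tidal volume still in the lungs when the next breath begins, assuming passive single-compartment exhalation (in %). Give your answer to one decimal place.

25.7

Vt = flow × Ti = 0.8667 L/s × 0.48 s × 1000 mL/L = 416.02 mL.
R = (PIP − Pplat)/V̇ = (39.5 − 28.5) / 0.8667 = 11.0/0.8667 = 12.692 cmH2O·s/L.
C = Vt/(Pplat − PEEP) = 416.02 / (28.5 − 11) = 416.02/17.5 = 23.773 mL/cmH2O.
τ = R × C = 12.692 × 0.02377 L/cmH2O = 0.3017 s.
Fraction remaining at end-expiration = e^(−Te/τ) = e^(−0.41/0.3017) = 0.2569 → 25.69%.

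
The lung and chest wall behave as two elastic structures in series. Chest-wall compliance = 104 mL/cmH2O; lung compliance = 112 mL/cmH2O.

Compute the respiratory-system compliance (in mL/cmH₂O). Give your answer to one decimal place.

Lung and chest wall are elastances in series: 1/Crs = 1/CL + 1/Ccw.
1/Crs = 1/112 + 1/104 = 0.01854.
Crs = 53.937 mL/cmH2O.

53.9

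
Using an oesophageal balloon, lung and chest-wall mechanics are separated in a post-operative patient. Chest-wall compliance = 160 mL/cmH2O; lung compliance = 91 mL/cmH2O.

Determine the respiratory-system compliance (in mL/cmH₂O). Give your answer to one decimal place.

Lung and chest wall are elastances in series: 1/Crs = 1/CL + 1/Ccw.
1/Crs = 1/91 + 1/160 = 0.01724.
Crs = 58.005 mL/cmH2O.

58.0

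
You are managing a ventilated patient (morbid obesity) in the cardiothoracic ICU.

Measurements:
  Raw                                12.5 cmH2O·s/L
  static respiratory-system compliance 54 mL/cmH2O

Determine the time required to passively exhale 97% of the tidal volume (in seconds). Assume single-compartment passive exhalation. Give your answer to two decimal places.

τ = R × C = 12.5 × 54 mL/cmH2O = 12.5 × 0.054 L/cmH2O = 0.675 s.
Exhaled fraction f = 1 − e^(−t/τ) → t = −τ·ln(1 − f) = −0.675·ln(0.03) = 2.367 s.

2.37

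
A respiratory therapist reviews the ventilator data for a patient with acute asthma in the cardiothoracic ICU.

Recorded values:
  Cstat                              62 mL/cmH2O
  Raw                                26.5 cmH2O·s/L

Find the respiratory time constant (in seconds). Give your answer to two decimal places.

τ = R × C = 26.5 × 62 mL/cmH2O = 26.5 × 0.062 L/cmH2O = 1.643 s.

1.64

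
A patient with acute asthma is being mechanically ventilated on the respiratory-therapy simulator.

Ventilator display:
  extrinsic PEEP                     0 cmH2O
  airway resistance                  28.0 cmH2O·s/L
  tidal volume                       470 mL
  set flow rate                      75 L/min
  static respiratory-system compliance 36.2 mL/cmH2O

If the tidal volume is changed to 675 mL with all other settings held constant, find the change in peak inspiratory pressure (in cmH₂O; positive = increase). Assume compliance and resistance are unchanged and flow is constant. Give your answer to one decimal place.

PIP = Vt/C + R·V̇ + PEEP (constant-flow equation of motion).
Only the elastic term changes: ΔPIP = ΔVt / C = (675 − 470) / 36.2 = 5.663 cmH2O.

5.7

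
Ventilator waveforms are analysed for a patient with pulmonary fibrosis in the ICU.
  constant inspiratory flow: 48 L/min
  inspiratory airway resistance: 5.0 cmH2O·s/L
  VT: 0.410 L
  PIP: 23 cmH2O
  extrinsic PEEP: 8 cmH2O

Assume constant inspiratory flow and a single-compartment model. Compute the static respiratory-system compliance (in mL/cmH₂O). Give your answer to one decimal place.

Flow: 48 L/min ÷ 60 = 0.8 L/s.
Equation of motion (constant flow): PIP = Vt/C + R·V̇ + PEEP.
Vt/C = PIP − R·V̇ − PEEP = 23 − 5.0×0.8 − 8 = 23 − 4.0 − 8 = 11.0 cmH2O.
C = Vt / 11.0 = 410 / 11.0 = 37.273 mL/cmH2O.

37.3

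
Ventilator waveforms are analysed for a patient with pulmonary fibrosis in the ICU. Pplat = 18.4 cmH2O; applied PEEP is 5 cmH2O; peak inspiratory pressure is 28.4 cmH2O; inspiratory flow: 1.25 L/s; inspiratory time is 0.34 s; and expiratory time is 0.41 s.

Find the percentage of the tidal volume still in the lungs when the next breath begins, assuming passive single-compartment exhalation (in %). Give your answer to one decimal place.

Vt = flow × Ti = 1.25 L/s × 0.34 s × 1000 mL/L = 425.0 mL.
R = (PIP − Pplat)/V̇ = (28.4 − 18.4) / 1.25 = 10.0/1.25 = 8.0 cmH2O·s/L.
C = Vt/(Pplat − PEEP) = 425.0 / (18.4 − 5) = 425.0/13.4 = 31.716 mL/cmH2O.
τ = R × C = 8.0 × 0.03172 L/cmH2O = 0.2538 s.
Fraction remaining at end-expiration = e^(−Te/τ) = e^(−0.41/0.2538) = 0.1988 → 19.88%.

19.9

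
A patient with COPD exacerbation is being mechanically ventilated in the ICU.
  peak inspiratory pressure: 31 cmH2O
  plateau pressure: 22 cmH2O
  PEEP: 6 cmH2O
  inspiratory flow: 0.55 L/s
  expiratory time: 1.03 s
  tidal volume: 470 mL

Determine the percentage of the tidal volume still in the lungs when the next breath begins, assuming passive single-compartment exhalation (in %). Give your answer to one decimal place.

R = (PIP − Pplat)/V̇ = (31 − 22) / 0.55 = 9.0/0.55 = 16.364 cmH2O·s/L.
C = Vt/(Pplat − PEEP) = 470.0 / (22 − 6) = 470.0/16.0 = 29.375 mL/cmH2O.
τ = R × C = 16.364 × 0.02938 L/cmH2O = 0.4808 s.
Fraction remaining at end-expiration = e^(−Te/τ) = e^(−1.03/0.4808) = 0.1174 → 11.74%.

11.7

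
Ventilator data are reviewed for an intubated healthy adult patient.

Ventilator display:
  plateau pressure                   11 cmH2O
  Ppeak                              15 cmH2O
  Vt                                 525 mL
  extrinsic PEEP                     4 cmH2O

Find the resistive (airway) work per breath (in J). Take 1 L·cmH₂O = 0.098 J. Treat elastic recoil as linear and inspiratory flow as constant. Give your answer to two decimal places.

0.21

With constant inspiratory flow the resistive pressure is constant at PIP − Pplat = 15 − 11 = 4.0 cmH2O, so resistive work = 4.0 × 0.525 = 2.1 L·cmH2O.
× 0.098 J/(L·cmH2O) → 0.2058 J.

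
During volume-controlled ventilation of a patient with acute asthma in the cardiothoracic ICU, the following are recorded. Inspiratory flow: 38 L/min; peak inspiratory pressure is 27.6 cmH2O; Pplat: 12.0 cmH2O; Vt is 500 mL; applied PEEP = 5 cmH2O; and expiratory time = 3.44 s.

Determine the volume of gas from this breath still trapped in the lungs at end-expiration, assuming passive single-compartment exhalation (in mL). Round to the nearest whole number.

71

Flow: 38 L/min ÷ 60 = 0.6333 L/s.
R = (PIP − Pplat)/V̇ = (27.6 − 12.0) / 0.6333 = 15.6/0.6333 = 24.633 cmH2O·s/L.
C = Vt/(Pplat − PEEP) = 500.0 / (12.0 − 5) = 500.0/7.0 = 71.429 mL/cmH2O.
τ = R × C = 24.633 × 0.07143 L/cmH2O = 1.76 s.
Fraction remaining = e^(−Te/τ) = e^(−3.44/1.76) = 0.1416.
Trapped volume = 500.0 × 0.1416 = 70.8 mL.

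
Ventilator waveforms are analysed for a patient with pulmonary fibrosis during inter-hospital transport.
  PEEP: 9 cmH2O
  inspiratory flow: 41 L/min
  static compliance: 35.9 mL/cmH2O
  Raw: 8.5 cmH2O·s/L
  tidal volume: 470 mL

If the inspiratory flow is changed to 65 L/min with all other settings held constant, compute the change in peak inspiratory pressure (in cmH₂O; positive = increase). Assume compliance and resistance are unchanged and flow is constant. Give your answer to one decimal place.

3.4

Flow: 41 L/min ÷ 60 = 0.6833 L/s.
New flow: 65 L/min ÷ 60 = 1.0833 L/s.
PIP = Vt/C + R·V̇ + PEEP (constant-flow equation of motion).
Only the resistive term changes: ΔPIP = R × ΔV̇ = 8.5 × (1.0833 − 0.6833) = 8.5 × 0.4 = 3.4 cmH2O.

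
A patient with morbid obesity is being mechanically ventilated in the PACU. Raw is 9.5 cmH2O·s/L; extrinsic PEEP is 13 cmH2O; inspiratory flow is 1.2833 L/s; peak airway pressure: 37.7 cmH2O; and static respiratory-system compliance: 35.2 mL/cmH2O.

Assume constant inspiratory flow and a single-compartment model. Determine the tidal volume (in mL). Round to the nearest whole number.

440

Equation of motion (constant flow): PIP = Vt/C + R·V̇ + PEEP.
Vt/C = PIP − R·V̇ − PEEP = 37.7 − 12.191 − 13 = 12.509 cmH2O.
Vt = C × 12.509 = 35.2 × 12.509 = 440.32 mL.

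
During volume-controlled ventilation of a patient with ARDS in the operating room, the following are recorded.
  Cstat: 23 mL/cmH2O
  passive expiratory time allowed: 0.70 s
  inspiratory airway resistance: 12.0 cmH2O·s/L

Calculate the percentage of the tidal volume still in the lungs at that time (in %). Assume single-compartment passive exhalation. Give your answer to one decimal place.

τ = R × C = 12.0 × 23 mL/cmH2O = 12.0 × 0.023 L/cmH2O = 0.276 s.
Passive exhalation: V(t)/V₀ = e^(−t/τ) = e^(−0.70/0.276) = 0.07916.
Fraction remaining = 0.07916 → 7.916%.

7.9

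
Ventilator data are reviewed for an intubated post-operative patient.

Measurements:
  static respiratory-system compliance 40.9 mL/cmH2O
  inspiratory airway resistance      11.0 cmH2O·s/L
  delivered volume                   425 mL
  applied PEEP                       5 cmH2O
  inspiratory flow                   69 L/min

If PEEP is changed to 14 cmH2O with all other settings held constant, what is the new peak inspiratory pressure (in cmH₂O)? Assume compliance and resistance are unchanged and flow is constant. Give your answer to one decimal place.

37.0

Flow: 69 L/min ÷ 60 = 1.15 L/s.
PIP = Vt/C + R·V̇ + PEEP (constant-flow equation of motion).
Only the baseline term changes: ΔPIP = ΔPEEP = 14 − 5 = 9.0 cmH2O.
Original PIP = 425/40.9 + 11.0×1.15 + 5 = 28.041 cmH2O; new PIP = 28.041 + (9.0) = 37.041 cmH2O.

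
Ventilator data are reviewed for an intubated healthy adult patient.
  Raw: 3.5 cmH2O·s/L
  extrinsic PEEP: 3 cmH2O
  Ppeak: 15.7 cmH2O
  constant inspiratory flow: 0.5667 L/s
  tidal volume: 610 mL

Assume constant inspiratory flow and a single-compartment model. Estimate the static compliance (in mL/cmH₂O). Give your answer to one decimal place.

56.9

Equation of motion (constant flow): PIP = Vt/C + R·V̇ + PEEP.
Vt/C = PIP − R·V̇ − PEEP = 15.7 − 3.5×0.5667 − 3 = 15.7 − 1.983 − 3 = 10.717 cmH2O.
C = Vt / 10.717 = 610 / 10.717 = 56.919 mL/cmH2O.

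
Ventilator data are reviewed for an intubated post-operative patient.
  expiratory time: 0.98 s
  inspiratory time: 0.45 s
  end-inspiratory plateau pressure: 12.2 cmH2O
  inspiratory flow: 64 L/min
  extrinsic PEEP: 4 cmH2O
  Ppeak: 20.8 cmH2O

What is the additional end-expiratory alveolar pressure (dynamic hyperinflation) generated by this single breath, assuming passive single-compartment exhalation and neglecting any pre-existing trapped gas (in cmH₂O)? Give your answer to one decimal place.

Flow: 64 L/min ÷ 60 = 1.0667 L/s.
Vt = flow × Ti = 1.0667 L/s × 0.45 s × 1000 mL/L = 480.02 mL.
R = (PIP − Pplat)/V̇ = (20.8 − 12.2) / 1.0667 = 8.6/1.0667 = 8.062 cmH2O·s/L.
C = Vt/(Pplat − PEEP) = 480.02 / (12.2 − 4) = 480.02/8.2 = 58.539 mL/cmH2O.
τ = R × C = 8.062 × 0.05854 L/cmH2O = 0.4719 s.
Fraction remaining = e^(−Te/τ) = e^(−0.98/0.4719) = 0.1253; trapped volume = 480.02 × 0.1253 = 60.147 mL.
Additional alveolar pressure from trapping ≈ V_trapped / C = 60.147 / 58.539 = 1.027 cmH2O.

1.0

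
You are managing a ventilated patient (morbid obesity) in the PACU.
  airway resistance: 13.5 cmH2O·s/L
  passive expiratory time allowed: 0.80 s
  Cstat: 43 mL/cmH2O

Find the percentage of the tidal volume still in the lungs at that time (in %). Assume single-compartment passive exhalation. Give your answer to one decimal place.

τ = R × C = 13.5 × 43 mL/cmH2O = 13.5 × 0.043 L/cmH2O = 0.5805 s.
Passive exhalation: V(t)/V₀ = e^(−t/τ) = e^(−0.80/0.5805) = 0.2521.
Fraction remaining = 0.2521 → 25.21%.

25.2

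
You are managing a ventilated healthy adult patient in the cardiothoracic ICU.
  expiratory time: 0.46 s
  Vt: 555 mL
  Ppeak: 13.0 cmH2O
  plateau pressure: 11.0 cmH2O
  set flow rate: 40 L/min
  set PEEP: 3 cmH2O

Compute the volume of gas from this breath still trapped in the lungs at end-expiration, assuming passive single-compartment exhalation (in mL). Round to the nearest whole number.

61

Flow: 40 L/min ÷ 60 = 0.6667 L/s.
R = (PIP − Pplat)/V̇ = (13.0 − 11.0) / 0.6667 = 2.0/0.6667 = 3.0 cmH2O·s/L.
C = Vt/(Pplat − PEEP) = 555.0 / (11.0 − 3) = 555.0/8.0 = 69.375 mL/cmH2O.
τ = R × C = 3.0 × 0.06938 L/cmH2O = 0.2081 s.
Fraction remaining = e^(−Te/τ) = e^(−0.46/0.2081) = 0.1096.
Trapped volume = 555.0 × 0.1096 = 60.828 mL.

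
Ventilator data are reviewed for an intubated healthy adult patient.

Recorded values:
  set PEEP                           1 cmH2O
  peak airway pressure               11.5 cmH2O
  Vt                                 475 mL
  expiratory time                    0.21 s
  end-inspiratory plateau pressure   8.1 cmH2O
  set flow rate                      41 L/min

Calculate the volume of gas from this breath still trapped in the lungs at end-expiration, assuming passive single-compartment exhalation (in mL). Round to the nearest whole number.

Flow: 41 L/min ÷ 60 = 0.6833 L/s.
R = (PIP − Pplat)/V̇ = (11.5 − 8.1) / 0.6833 = 3.4/0.6833 = 4.976 cmH2O·s/L.
C = Vt/(Pplat − PEEP) = 475.0 / (8.1 − 1) = 475.0/7.1 = 66.901 mL/cmH2O.
τ = R × C = 4.976 × 0.0669 L/cmH2O = 0.3329 s.
Fraction remaining = e^(−Te/τ) = e^(−0.21/0.3329) = 0.5322.
Trapped volume = 475.0 × 0.5322 = 252.8 mL.

253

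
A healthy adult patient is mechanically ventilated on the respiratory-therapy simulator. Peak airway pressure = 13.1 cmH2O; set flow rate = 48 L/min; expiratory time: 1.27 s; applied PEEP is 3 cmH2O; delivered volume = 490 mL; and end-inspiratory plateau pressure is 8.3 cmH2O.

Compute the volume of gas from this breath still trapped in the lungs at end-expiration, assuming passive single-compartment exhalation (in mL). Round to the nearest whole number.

Flow: 48 L/min ÷ 60 = 0.8 L/s.
R = (PIP − Pplat)/V̇ = (13.1 − 8.3) / 0.8 = 4.8/0.8 = 6.0 cmH2O·s/L.
C = Vt/(Pplat − PEEP) = 490.0 / (8.3 − 3) = 490.0/5.3 = 92.453 mL/cmH2O.
τ = R × C = 6.0 × 0.09245 L/cmH2O = 0.5547 s.
Fraction remaining = e^(−Te/τ) = e^(−1.27/0.5547) = 0.1013.
Trapped volume = 490.0 × 0.1013 = 49.637 mL.

50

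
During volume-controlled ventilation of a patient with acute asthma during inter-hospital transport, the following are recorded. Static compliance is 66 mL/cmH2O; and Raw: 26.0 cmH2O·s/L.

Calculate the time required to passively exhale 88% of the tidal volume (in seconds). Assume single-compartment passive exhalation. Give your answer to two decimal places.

3.64

τ = R × C = 26.0 × 66 mL/cmH2O = 26.0 × 0.066 L/cmH2O = 1.716 s.
Exhaled fraction f = 1 − e^(−t/τ) → t = −τ·ln(1 − f) = −1.716·ln(0.12) = 3.638 s.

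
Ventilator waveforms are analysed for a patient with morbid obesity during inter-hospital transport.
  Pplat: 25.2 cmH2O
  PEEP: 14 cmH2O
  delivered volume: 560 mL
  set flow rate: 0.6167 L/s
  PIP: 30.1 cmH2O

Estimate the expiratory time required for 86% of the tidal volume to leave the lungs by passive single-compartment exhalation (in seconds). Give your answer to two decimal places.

R = (PIP − Pplat)/V̇ = (30.1 − 25.2) / 0.6167 = 4.9/0.6167 = 7.946 cmH2O·s/L.
C = Vt/(Pplat − PEEP) = 560.0 / (25.2 − 14) = 560.0/11.2 = 50.0 mL/cmH2O.
τ = R × C = 7.946 × 0.05 L/cmH2O = 0.3973 s.
t = −τ·ln(1 − 0.86) = −0.3973·ln(0.14) = 0.7811 s.

0.78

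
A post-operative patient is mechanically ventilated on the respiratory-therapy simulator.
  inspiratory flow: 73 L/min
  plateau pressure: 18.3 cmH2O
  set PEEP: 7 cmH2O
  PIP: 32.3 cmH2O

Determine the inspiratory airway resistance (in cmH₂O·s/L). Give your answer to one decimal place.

Flow: 73 L/min ÷ 60 = 1.2167 L/s.
Raw = (PIP − Pplat) / flow = (32.3 − 18.3) / 1.2167 = 14.0 / 1.2167 = 11.507 cmH2O·s/L.

11.5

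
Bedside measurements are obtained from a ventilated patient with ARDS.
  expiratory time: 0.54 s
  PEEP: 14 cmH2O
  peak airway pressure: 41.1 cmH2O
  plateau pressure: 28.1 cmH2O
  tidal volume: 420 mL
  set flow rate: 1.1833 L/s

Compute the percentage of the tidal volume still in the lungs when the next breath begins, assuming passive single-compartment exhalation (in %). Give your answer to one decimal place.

R = (PIP − Pplat)/V̇ = (41.1 − 28.1) / 1.1833 = 13.0/1.1833 = 10.986 cmH2O·s/L.
C = Vt/(Pplat − PEEP) = 420.0 / (28.1 − 14) = 420.0/14.1 = 29.787 mL/cmH2O.
τ = R × C = 10.986 × 0.02979 L/cmH2O = 0.3273 s.
Fraction remaining at end-expiration = e^(−Te/τ) = e^(−0.54/0.3273) = 0.1921 → 19.21%.

19.2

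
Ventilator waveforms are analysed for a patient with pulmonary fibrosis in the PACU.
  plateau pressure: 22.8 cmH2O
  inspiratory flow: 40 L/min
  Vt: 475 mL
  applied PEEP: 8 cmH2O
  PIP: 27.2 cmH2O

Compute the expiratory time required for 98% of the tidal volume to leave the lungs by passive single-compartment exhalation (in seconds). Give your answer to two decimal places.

Flow: 40 L/min ÷ 60 = 0.6667 L/s.
R = (PIP − Pplat)/V̇ = (27.2 − 22.8) / 0.6667 = 4.4/0.6667 = 6.6 cmH2O·s/L.
C = Vt/(Pplat − PEEP) = 475.0 / (22.8 − 8) = 475.0/14.8 = 32.095 mL/cmH2O.
τ = R × C = 6.6 × 0.0321 L/cmH2O = 0.2119 s.
t = −τ·ln(1 − 0.98) = −0.2119·ln(0.02) = 0.829 s.

0.83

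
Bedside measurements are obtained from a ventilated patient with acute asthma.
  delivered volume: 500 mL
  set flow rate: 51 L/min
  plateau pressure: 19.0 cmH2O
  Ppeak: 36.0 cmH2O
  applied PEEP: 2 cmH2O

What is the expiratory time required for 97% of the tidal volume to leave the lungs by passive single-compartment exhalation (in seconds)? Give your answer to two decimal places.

Flow: 51 L/min ÷ 60 = 0.85 L/s.
R = (PIP − Pplat)/V̇ = (36.0 − 19.0) / 0.85 = 17.0/0.85 = 20.0 cmH2O·s/L.
C = Vt/(Pplat − PEEP) = 500.0 / (19.0 − 2) = 500.0/17.0 = 29.412 mL/cmH2O.
τ = R × C = 20.0 × 0.02941 L/cmH2O = 0.5882 s.
t = −τ·ln(1 − 0.97) = −0.5882·ln(0.03) = 2.063 s.

2.06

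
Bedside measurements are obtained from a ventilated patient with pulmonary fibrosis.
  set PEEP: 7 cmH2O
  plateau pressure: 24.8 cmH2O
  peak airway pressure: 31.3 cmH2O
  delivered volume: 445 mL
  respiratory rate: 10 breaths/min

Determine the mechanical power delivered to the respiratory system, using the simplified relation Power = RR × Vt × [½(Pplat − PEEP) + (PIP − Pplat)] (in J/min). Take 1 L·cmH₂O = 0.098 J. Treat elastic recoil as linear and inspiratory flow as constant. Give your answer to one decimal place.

6.7

Per-breath work = Vt × [½(Pplat−PEEP) + (PIP−Pplat)] = 0.445 × [0.5×17.8 + 6.5] = 0.445 × 15.4 = 6.853 L·cmH2O.
Power = 10 × 6.853 = 68.53 L·cmH2O/min.
× 0.098 J/(L·cmH2O) → 6.716 J/min.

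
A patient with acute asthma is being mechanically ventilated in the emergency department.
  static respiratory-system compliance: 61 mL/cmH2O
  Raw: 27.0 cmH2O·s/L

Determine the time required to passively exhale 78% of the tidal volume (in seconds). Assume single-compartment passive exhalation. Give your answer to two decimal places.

τ = R × C = 27.0 × 61 mL/cmH2O = 27.0 × 0.061 L/cmH2O = 1.647 s.
Exhaled fraction f = 1 − e^(−t/τ) → t = −τ·ln(1 − f) = −1.647·ln(0.22) = 2.494 s.

2.49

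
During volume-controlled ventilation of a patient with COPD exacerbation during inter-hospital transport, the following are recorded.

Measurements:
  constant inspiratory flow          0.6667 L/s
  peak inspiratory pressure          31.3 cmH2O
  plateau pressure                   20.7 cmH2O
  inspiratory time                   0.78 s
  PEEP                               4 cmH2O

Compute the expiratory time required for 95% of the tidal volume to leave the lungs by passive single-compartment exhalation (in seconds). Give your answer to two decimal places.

Vt = flow × Ti = 0.6667 L/s × 0.78 s × 1000 mL/L = 520.03 mL.
R = (PIP − Pplat)/V̇ = (31.3 − 20.7) / 0.6667 = 10.6/0.6667 = 15.899 cmH2O·s/L.
C = Vt/(Pplat − PEEP) = 520.03 / (20.7 − 4) = 520.03/16.7 = 31.14 mL/cmH2O.
τ = R × C = 15.899 × 0.03114 L/cmH2O = 0.4951 s.
t = −τ·ln(1 − 0.95) = −0.4951·ln(0.05) = 1.483 s.

1.48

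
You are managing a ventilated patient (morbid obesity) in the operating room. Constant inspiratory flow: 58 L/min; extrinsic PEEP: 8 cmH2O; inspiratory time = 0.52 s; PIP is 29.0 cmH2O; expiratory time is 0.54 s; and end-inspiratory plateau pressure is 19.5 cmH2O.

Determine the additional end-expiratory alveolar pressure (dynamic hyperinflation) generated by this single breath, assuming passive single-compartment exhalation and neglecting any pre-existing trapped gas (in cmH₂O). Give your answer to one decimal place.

Flow: 58 L/min ÷ 60 = 0.9667 L/s.
Vt = flow × Ti = 0.9667 L/s × 0.52 s × 1000 mL/L = 502.68 mL.
R = (PIP − Pplat)/V̇ = (29.0 − 19.5) / 0.9667 = 9.5/0.9667 = 9.827 cmH2O·s/L.
C = Vt/(Pplat − PEEP) = 502.68 / (19.5 − 8) = 502.68/11.5 = 43.711 mL/cmH2O.
τ = R × C = 9.827 × 0.04371 L/cmH2O = 0.4295 s.
Fraction remaining = e^(−Te/τ) = e^(−0.54/0.4295) = 0.2844; trapped volume = 502.68 × 0.2844 = 142.96 mL.
Additional alveolar pressure from trapping ≈ V_trapped / C = 142.96 / 43.711 = 3.271 cmH2O.

3.3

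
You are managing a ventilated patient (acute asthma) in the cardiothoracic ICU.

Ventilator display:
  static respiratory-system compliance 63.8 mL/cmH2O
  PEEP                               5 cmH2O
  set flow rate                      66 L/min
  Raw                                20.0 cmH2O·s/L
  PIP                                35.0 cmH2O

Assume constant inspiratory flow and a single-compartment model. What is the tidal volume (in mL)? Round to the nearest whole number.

Flow: 66 L/min ÷ 60 = 1.1 L/s.
Equation of motion (constant flow): PIP = Vt/C + R·V̇ + PEEP.
Vt/C = PIP − R·V̇ − PEEP = 35.0 − 22.0 − 5 = 8.0 cmH2O.
Vt = C × 8.0 = 63.8 × 8.0 = 510.4 mL.

510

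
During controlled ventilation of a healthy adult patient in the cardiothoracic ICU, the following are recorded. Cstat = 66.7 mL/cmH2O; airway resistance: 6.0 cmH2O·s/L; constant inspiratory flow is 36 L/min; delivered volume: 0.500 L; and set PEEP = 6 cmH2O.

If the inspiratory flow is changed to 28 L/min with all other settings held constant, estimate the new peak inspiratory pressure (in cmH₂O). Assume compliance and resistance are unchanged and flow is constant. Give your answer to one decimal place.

Flow: 36 L/min ÷ 60 = 0.6 L/s.
New flow: 28 L/min ÷ 60 = 0.4667 L/s.
PIP = Vt/C + R·V̇ + PEEP (constant-flow equation of motion).
Only the resistive term changes: ΔPIP = R × ΔV̇ = 6.0 × (0.4667 − 0.6) = 6.0 × -0.1333 = -0.7998 cmH2O.
Original PIP = 500/66.7 + 6.0×0.6 + 6 = 17.096 cmH2O; new PIP = 17.096 + (-0.7998) = 16.296 cmH2O.

16.3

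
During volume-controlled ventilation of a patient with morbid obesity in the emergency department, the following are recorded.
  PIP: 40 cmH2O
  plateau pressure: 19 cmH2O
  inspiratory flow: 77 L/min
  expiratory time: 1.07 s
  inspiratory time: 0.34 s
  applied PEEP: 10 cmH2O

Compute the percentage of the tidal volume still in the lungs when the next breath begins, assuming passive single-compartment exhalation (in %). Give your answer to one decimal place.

26.0

Flow: 77 L/min ÷ 60 = 1.2833 L/s.
Vt = flow × Ti = 1.2833 L/s × 0.34 s × 1000 mL/L = 436.32 mL.
R = (PIP − Pplat)/V̇ = (40 − 19) / 1.2833 = 21.0/1.2833 = 16.364 cmH2O·s/L.
C = Vt/(Pplat − PEEP) = 436.32 / (19 − 10) = 436.32/9.0 = 48.48 mL/cmH2O.
τ = R × C = 16.364 × 0.04848 L/cmH2O = 0.7933 s.
Fraction remaining at end-expiration = e^(−Te/τ) = e^(−1.07/0.7933) = 0.2596 → 25.96%.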